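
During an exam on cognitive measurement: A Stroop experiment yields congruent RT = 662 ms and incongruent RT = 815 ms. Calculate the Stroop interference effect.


Stroop effect = RT(incongruent) - RT(congruent)
= 815 - 662
= 153 ms


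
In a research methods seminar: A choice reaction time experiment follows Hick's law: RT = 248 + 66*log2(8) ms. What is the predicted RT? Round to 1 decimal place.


RT = 248 + 66 * log2(8)
log2(8) = 3.0
RT = 248 + 66 * 3.0
= 248 + 198.0
= 446.0 ms


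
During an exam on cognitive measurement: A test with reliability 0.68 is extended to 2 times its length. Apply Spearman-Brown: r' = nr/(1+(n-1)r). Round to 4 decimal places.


r_new = n*r / (1 + (n-1)*r)
Numerator = 2 * 0.68 = 1.36
Denominator = 1 + 1 * 0.68 = 1.68
r_new = 1.36 / 1.68
= 0.8095


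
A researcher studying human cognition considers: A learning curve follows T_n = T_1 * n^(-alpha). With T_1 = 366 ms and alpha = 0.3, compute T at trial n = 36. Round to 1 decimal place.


T_n = 366 * 36^(-0.3)
36^(-0.3) = 0.341279
T_n = 366 * 0.341279
= 124.9 ms


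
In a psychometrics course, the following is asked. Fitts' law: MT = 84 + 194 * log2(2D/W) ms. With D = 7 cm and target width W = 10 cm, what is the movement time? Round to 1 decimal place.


MT = 84 + 194 * log2(2*7/10)
2D/W = 1.4
log2(1.4) = 0.4854
MT = 84 + 194 * 0.4854
= 178.2 ms


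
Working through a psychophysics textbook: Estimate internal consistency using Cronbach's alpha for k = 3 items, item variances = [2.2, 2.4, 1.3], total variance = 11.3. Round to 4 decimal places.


alpha = (k/(k-1)) * (1 - sum(s_i^2)/s_total^2)
sum(item variances) = 5.9
k/(k-1) = 3/2 = 1.5
1 - 5.9/11.3 = 1 - 0.522124 = 0.477876
alpha = 1.5 * 0.477876
= 0.7168


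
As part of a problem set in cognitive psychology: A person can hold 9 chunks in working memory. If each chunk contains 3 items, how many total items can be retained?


Total items = chunks * items_per_chunk
= 9 * 3
= 27


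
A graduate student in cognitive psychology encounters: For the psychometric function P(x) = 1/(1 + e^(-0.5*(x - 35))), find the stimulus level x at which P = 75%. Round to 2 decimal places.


At P = 0.75: 0.75 = 1/(1 + e^(-k*(x-x0)))
Solving: e^(-k*(x-x0)) = 1/3
x = x0 + ln(3)/k
ln(3) = 1.0986
x = 35 + 1.0986/0.5
= 35 + 2.1972
= 37.20


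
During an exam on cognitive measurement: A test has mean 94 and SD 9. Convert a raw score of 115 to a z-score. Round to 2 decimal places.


z = (X - mu) / sigma
= (115 - 94) / 9
= 21 / 9
= 2.33


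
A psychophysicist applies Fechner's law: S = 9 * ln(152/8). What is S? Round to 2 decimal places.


S = 9 * ln(152/8)
I/I0 = 19.0
ln(19.0) = 2.9444
S = 9 * 2.9444
= 26.50


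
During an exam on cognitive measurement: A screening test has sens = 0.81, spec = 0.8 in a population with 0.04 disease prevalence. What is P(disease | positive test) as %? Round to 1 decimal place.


PPV = (sens * prev) / (sens * prev + (1-spec) * (1-prev))
Numerator = 0.81 * 0.04 = 0.0324
P(positive and no disease) = (1 - spec) * (1 - prev) = (1 - 0.8) * (1 - 0.04) = 0.192
Denominator = 0.0324 + 0.192 = 0.2244
PPV = 0.0324 / 0.2244 = 0.144385
As percentage = 14.4


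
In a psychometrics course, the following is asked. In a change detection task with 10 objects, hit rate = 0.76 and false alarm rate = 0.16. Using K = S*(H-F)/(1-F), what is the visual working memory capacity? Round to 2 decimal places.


K = S * (H - F) / (1 - F)
H - F = 0.6
1 - F = 0.84
K = 10 * 0.6 / 0.84
= 7.14


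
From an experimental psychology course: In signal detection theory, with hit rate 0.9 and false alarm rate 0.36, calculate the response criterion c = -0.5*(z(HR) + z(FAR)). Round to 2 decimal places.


c = -0.5 * (z(HR) + z(FAR))
z(0.9) = 1.2816
z(0.36) = -0.3585
c = -0.5 * (1.2816 + -0.3585)
= -0.5 * 0.9231
= -0.46


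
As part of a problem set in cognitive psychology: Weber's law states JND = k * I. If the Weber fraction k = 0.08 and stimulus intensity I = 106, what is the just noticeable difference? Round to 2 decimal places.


JND = k * I
JND = 0.08 * 106
= 8.48


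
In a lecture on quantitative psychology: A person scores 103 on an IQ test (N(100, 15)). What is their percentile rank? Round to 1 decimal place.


z = (IQ - mean) / SD
z = (103 - 100) / 15 = 0.2
Percentile = Phi(0.2) * 100
Phi(0.2) = 0.57926
= 57.9


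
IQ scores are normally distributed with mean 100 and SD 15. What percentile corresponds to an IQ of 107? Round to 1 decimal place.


z = (IQ - mean) / SD
z = (107 - 100) / 15 = 0.4667
Percentile = Phi(0.4667) * 100
Phi(0.4667) = 0.679643
= 68.0


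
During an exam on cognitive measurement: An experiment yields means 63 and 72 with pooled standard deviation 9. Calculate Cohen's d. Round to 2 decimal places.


Cohen's d = (M1 - M2) / S_pooled
= (63 - 72) / 9
= -9 / 9
= -1.00


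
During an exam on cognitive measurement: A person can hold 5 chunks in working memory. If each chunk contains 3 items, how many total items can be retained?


Total items = chunks * items_per_chunk
= 5 * 3
= 15


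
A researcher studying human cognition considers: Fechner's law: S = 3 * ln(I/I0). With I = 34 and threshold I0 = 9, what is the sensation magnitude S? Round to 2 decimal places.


S = 3 * ln(34/9)
I/I0 = 3.777778
ln(3.777778) = 1.3291
S = 3 * 1.3291
= 3.99


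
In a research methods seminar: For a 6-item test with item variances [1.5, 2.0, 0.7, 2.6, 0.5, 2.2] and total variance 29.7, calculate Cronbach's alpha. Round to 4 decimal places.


alpha = (k/(k-1)) * (1 - sum(s_i^2)/s_total^2)
sum(item variances) = 9.5
k/(k-1) = 6/5 = 1.2
1 - 9.5/29.7 = 1 - 0.319865 = 0.680135
alpha = 1.2 * 0.680135
= 0.8162


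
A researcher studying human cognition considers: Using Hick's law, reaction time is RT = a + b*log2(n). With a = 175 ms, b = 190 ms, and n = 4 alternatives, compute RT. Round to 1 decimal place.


RT = 175 + 190 * log2(4)
log2(4) = 2.0
RT = 175 + 190 * 2.0
= 175 + 380.0
= 555.0 ms


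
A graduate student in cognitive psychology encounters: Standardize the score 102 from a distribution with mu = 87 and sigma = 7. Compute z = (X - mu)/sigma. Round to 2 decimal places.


z = (X - mu) / sigma
= (102 - 87) / 7
= 15 / 7
= 2.14


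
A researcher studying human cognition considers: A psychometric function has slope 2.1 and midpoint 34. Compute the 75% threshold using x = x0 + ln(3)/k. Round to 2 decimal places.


At P = 0.75: 0.75 = 1/(1 + e^(-k*(x-x0)))
Solving: e^(-k*(x-x0)) = 1/3
x = x0 + ln(3)/k
ln(3) = 1.0986
x = 34 + 1.0986/2.1
= 34 + 0.5231
= 34.52


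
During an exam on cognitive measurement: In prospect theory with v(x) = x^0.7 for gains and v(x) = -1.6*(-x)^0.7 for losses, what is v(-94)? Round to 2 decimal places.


Since x = -94 < 0, use v(x) = -lambda*(-x)^alpha
(-x) = 94
94^0.7 = 24.0541
v(-94) = -1.6 * 24.0541
= -38.49


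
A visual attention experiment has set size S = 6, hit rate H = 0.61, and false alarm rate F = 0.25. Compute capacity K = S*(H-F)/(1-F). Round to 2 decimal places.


K = S * (H - F) / (1 - F)
H - F = 0.36
1 - F = 0.75
K = 6 * 0.36 / 0.75
= 2.88


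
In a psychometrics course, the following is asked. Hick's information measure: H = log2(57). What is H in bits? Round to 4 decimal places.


H = log2(n)
H = log2(57)
= 5.8329


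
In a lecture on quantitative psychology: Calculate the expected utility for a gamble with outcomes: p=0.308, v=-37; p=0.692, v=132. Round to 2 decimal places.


EU = sum(p_i * v_i)
0.308 * -37 = -11.396
0.692 * 132 = 91.344
EU = -11.396 + 91.344
= 79.95


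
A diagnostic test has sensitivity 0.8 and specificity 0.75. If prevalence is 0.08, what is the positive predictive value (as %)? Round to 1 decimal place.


PPV = (sens * prev) / (sens * prev + (1-spec) * (1-prev))
Numerator = 0.8 * 0.08 = 0.064
P(positive and no disease) = (1 - spec) * (1 - prev) = (1 - 0.75) * (1 - 0.08) = 0.23
Denominator = 0.064 + 0.23 = 0.294
PPV = 0.064 / 0.294 = 0.217687
As percentage = 21.8


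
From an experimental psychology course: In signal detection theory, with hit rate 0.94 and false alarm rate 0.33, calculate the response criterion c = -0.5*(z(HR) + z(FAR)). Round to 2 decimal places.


c = -0.5 * (z(HR) + z(FAR))
z(0.94) = 1.5548
z(0.33) = -0.4399
c = -0.5 * (1.5548 + -0.4399)
= -0.5 * 1.1149
= -0.56


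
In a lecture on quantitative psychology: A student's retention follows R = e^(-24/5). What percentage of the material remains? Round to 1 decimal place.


R = e^(-t/S)
-t/S = -24/5 = -4.8
R = e^(-4.8) = 0.00823
Percentage = 0.00823 * 100
= 0.8


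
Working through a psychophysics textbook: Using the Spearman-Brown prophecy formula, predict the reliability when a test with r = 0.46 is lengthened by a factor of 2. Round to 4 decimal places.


r_new = n*r / (1 + (n-1)*r)
Numerator = 2 * 0.46 = 0.92
Denominator = 1 + 1 * 0.46 = 1.46
r_new = 0.92 / 1.46
= 0.6301


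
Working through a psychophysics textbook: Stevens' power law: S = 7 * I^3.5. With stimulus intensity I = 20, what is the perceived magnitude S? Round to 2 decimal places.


S = 7 * 20^3.5
20^3.5 = 35777.0876
S = 7 * 35777.0876
= 250439.61


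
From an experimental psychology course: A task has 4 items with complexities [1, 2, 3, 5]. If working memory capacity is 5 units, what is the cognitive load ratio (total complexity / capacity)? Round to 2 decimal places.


Total complexity = 1 + 2 + 3 + 5 = 11
Load = total / capacity = 11 / 5
= 2.20


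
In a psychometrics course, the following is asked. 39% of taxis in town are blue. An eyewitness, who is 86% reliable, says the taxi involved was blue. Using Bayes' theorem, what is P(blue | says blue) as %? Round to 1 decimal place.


P(blue | says blue) = P(says blue | blue)*P(blue) / [P(says blue | blue)*P(blue) + P(says blue | not blue)*P(not blue)]
Numerator = 0.86 * 0.39 = 0.3354
False identification = 0.14 * 0.61 = 0.0854
P = 0.3354 / (0.3354 + 0.0854)
= 0.3354 / 0.4208
As percentage = 79.7


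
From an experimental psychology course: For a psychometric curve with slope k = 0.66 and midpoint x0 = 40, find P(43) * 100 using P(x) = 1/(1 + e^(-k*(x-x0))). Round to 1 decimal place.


P(x) = 1/(1 + e^(-0.66*(43 - 40)))
Exponent = -0.66 * 3 = -1.98
e^(-1.98) = 0.138069
P = 1/(1 + 0.138069) = 0.878681
Percentage = 87.9


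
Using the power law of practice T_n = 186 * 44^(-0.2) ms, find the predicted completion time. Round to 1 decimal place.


T_n = 186 * 44^(-0.2)
44^(-0.2) = 0.469148
T_n = 186 * 0.469148
= 87.3 ms


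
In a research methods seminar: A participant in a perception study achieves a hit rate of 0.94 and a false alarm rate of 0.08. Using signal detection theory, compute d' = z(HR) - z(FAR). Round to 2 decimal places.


d' = z(HR) - z(FAR)
z(0.94) = 1.5548
z(0.08) = -1.4051
d' = 1.5548 - -1.4051
= 2.96


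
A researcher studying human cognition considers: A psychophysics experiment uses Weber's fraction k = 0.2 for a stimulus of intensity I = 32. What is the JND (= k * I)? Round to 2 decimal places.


JND = k * I
JND = 0.2 * 32
= 6.40


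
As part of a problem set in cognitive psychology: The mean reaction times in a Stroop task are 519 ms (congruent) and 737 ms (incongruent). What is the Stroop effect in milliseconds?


Stroop effect = RT(incongruent) - RT(congruent)
= 737 - 519
= 218 ms


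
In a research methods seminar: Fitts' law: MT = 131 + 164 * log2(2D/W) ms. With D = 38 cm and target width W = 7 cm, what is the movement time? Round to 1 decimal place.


MT = 131 + 164 * log2(2*38/7)
2D/W = 10.857143
log2(10.857143) = 3.4406
MT = 131 + 164 * 3.4406
= 695.3 ms


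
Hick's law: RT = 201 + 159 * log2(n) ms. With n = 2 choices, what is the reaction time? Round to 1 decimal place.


RT = 201 + 159 * log2(2)
log2(2) = 1.0
RT = 201 + 159 * 1.0
= 201 + 159.0
= 360.0 ms


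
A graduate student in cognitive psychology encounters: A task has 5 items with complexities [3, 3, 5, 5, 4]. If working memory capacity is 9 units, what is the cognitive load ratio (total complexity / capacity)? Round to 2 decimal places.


Total complexity = 3 + 3 + 5 + 5 + 4 = 20
Load = total / capacity = 20 / 9
= 2.22


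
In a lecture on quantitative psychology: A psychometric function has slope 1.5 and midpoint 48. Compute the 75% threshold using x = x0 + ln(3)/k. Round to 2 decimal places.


At P = 0.75: 0.75 = 1/(1 + e^(-k*(x-x0)))
Solving: e^(-k*(x-x0)) = 1/3
x = x0 + ln(3)/k
ln(3) = 1.0986
x = 48 + 1.0986/1.5
= 48 + 0.7324
= 48.73


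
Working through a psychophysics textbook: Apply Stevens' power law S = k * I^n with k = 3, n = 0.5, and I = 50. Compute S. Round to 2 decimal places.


S = 3 * 50^0.5
50^0.5 = 7.0711
S = 3 * 7.0711
= 21.21


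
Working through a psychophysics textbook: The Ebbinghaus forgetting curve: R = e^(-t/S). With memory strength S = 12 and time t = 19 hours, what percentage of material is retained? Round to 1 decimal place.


R = e^(-t/S)
-t/S = -19/12 = -1.583333
R = e^(-1.583333) = 0.20529
Percentage = 0.20529 * 100
= 20.5


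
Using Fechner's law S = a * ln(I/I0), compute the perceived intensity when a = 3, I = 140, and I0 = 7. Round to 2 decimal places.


S = 3 * ln(140/7)
I/I0 = 20.0
ln(20.0) = 2.9957
S = 3 * 2.9957
= 8.99


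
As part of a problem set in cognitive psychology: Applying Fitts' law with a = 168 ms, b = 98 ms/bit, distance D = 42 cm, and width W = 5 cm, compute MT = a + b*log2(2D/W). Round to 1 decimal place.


MT = 168 + 98 * log2(2*42/5)
2D/W = 16.8
log2(16.8) = 4.0704
MT = 168 + 98 * 4.0704
= 566.9 ms


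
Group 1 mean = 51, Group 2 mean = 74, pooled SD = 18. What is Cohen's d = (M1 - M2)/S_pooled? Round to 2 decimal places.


Cohen's d = (M1 - M2) / S_pooled
= (51 - 74) / 18
= -23 / 18
= -1.28


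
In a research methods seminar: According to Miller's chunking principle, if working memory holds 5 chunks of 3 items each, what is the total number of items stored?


Total items = chunks * items_per_chunk
= 5 * 3
= 15


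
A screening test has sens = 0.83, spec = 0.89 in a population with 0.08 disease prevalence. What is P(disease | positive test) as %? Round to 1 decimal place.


PPV = (sens * prev) / (sens * prev + (1-spec) * (1-prev))
Numerator = 0.83 * 0.08 = 0.0664
P(positive and no disease) = (1 - spec) * (1 - prev) = (1 - 0.89) * (1 - 0.08) = 0.1012
Denominator = 0.0664 + 0.1012 = 0.1676
PPV = 0.0664 / 0.1676 = 0.396181
As percentage = 39.6


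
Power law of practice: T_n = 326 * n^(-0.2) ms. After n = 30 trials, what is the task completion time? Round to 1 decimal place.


T_n = 326 * 30^(-0.2)
30^(-0.2) = 0.506496
T_n = 326 * 0.506496
= 165.1 ms


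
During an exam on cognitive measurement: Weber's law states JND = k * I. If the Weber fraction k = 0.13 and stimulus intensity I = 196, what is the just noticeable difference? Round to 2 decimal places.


JND = k * I
JND = 0.13 * 196
= 25.48


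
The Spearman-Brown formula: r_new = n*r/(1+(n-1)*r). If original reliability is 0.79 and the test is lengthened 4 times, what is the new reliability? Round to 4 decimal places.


r_new = n*r / (1 + (n-1)*r)
Numerator = 4 * 0.79 = 3.16
Denominator = 1 + 3 * 0.79 = 3.37
r_new = 3.16 / 3.37
= 0.9377


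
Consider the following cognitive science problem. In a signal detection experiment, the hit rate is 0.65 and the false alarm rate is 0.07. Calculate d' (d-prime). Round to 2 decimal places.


d' = z(HR) - z(FAR)
z(0.65) = 0.3853
z(0.07) = -1.4758
d' = 0.3853 - -1.4758
= 1.86


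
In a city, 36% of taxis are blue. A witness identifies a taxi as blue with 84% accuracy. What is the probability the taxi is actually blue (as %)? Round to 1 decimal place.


P(blue | says blue) = P(says blue | blue)*P(blue) / [P(says blue | blue)*P(blue) + P(says blue | not blue)*P(not blue)]
Numerator = 0.84 * 0.36 = 0.3024
False identification = 0.16 * 0.64 = 0.1024
P = 0.3024 / (0.3024 + 0.1024)
= 0.3024 / 0.4048
As percentage = 74.7


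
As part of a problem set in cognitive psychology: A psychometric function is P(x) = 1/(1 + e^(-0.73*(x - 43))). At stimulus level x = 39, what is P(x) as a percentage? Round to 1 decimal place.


P(x) = 1/(1 + e^(-0.73*(39 - 43)))
Exponent = -0.73 * -4 = 2.92
e^(2.92) = 18.541287
P = 1/(1 + 18.541287) = 0.051174
Percentage = 5.1


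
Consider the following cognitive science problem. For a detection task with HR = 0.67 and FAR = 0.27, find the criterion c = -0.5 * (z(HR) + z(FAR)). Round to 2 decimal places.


c = -0.5 * (z(HR) + z(FAR))
z(0.67) = 0.4399
z(0.27) = -0.6128
c = -0.5 * (0.4399 + -0.6128)
= -0.5 * -0.1729
= 0.09


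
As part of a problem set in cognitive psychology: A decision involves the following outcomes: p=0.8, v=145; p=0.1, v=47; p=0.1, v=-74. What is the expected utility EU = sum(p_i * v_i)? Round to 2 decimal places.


EU = sum(p_i * v_i)
0.8 * 145 = 116.0
0.1 * 47 = 4.7
0.1 * -74 = -7.4
EU = 116.0 + 4.7 + -7.4
= 113.30


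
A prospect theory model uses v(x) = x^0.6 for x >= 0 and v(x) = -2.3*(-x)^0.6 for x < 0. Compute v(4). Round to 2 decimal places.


Since x = 4 >= 0, use v(x) = x^0.6
4^0.6 = 2.2974
v(4) = 2.30


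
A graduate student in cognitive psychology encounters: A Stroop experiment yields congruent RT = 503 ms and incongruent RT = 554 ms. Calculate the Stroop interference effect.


Stroop effect = RT(incongruent) - RT(congruent)
= 554 - 503
= 51 ms


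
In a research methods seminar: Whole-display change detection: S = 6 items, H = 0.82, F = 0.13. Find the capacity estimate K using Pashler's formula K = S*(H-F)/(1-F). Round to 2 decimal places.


K = S * (H - F) / (1 - F)
H - F = 0.69
1 - F = 0.87
K = 6 * 0.69 / 0.87
= 4.76


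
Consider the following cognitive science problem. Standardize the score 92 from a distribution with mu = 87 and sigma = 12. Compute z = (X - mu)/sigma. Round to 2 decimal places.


z = (X - mu) / sigma
= (92 - 87) / 12
= 5 / 12
= 0.42


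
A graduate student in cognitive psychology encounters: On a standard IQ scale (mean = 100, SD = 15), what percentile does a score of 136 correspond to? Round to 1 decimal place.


z = (IQ - mean) / SD
z = (136 - 100) / 15 = 2.4
Percentile = Phi(2.4) * 100
Phi(2.4) = 0.991802
= 99.2


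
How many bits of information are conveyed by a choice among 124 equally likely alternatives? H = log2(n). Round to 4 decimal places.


H = log2(n)
H = log2(124)
= 6.9542


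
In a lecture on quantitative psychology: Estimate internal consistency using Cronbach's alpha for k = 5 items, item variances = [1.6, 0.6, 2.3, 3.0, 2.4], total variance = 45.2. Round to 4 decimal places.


alpha = (k/(k-1)) * (1 - sum(s_i^2)/s_total^2)
sum(item variances) = 9.9
k/(k-1) = 5/4 = 1.25
1 - 9.9/45.2 = 1 - 0.219027 = 0.780973
alpha = 1.25 * 0.780973
= 0.9762


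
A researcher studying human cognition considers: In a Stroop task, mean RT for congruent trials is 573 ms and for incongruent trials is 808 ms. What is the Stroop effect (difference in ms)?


Stroop effect = RT(incongruent) - RT(congruent)
= 808 - 573
= 235 ms


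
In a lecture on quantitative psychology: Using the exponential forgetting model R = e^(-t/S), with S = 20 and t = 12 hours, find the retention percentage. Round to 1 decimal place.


R = e^(-t/S)
-t/S = -12/20 = -0.6
R = e^(-0.6) = 0.548812
Percentage = 0.548812 * 100
= 54.9


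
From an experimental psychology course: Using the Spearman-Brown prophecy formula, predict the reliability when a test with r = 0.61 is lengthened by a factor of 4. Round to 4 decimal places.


r_new = n*r / (1 + (n-1)*r)
Numerator = 4 * 0.61 = 2.44
Denominator = 1 + 3 * 0.61 = 2.83
r_new = 2.44 / 2.83
= 0.8622


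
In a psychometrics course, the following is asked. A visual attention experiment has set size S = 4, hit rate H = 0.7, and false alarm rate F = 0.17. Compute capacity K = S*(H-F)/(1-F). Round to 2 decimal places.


K = S * (H - F) / (1 - F)
H - F = 0.53
1 - F = 0.83
K = 4 * 0.53 / 0.83
= 2.55


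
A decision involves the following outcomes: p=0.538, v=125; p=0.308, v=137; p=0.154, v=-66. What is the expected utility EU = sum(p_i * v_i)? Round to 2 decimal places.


EU = sum(p_i * v_i)
0.538 * 125 = 67.25
0.308 * 137 = 42.196
0.154 * -66 = -10.164
EU = 67.25 + 42.196 + -10.164
= 99.28


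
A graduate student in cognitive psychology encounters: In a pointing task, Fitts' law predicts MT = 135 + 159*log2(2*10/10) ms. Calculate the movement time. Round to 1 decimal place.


MT = 135 + 159 * log2(2*10/10)
2D/W = 2.0
log2(2.0) = 1.0
MT = 135 + 159 * 1.0
= 294.0 ms


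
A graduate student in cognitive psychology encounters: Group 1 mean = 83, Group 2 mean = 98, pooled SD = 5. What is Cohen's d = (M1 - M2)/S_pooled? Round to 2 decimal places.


Cohen's d = (M1 - M2) / S_pooled
= (83 - 98) / 5
= -15 / 5
= -3.00


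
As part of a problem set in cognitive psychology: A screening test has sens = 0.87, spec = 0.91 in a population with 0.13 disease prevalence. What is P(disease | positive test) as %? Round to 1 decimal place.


PPV = (sens * prev) / (sens * prev + (1-spec) * (1-prev))
Numerator = 0.87 * 0.13 = 0.1131
P(positive and no disease) = (1 - spec) * (1 - prev) = (1 - 0.91) * (1 - 0.13) = 0.0783
Denominator = 0.1131 + 0.0783 = 0.1914
PPV = 0.1131 / 0.1914 = 0.590909
As percentage = 59.1


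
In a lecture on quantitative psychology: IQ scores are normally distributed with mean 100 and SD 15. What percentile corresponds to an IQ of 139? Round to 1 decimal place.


z = (IQ - mean) / SD
z = (139 - 100) / 15 = 2.6
Percentile = Phi(2.6) * 100
Phi(2.6) = 0.995339
= 99.5


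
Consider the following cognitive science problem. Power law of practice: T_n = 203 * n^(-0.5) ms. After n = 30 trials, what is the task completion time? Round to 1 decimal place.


T_n = 203 * 30^(-0.5)
30^(-0.5) = 0.182574
T_n = 203 * 0.182574
= 37.1 ms


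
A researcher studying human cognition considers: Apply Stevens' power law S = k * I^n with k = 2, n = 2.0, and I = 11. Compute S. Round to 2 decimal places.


S = 2 * 11^2.0
11^2.0 = 121.0
S = 2 * 121.0
= 242.00


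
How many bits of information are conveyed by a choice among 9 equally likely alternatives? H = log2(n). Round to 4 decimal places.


H = log2(n)
H = log2(9)
= 3.1699


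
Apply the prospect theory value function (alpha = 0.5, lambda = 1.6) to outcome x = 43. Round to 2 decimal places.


Since x = 43 >= 0, use v(x) = x^0.5
43^0.5 = 6.5574
v(43) = 6.56


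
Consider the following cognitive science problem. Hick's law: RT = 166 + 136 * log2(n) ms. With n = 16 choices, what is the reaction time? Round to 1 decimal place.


RT = 166 + 136 * log2(16)
log2(16) = 4.0
RT = 166 + 136 * 4.0
= 166 + 544.0
= 710.0 ms


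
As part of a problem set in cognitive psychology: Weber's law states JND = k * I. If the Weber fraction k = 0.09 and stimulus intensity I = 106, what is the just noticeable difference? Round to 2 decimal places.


JND = k * I
JND = 0.09 * 106
= 9.54


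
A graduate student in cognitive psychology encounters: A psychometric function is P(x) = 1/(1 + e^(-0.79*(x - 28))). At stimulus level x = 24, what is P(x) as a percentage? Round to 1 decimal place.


P(x) = 1/(1 + e^(-0.79*(24 - 28)))
Exponent = -0.79 * -4 = 3.16
e^(3.16) = 23.570596
P = 1/(1 + 23.570596) = 0.040699
Percentage = 4.1


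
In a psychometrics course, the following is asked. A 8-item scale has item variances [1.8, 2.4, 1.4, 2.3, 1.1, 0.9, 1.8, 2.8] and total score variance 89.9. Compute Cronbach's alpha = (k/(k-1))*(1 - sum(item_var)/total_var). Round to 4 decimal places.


alpha = (k/(k-1)) * (1 - sum(s_i^2)/s_total^2)
sum(item variances) = 14.5
k/(k-1) = 8/7 = 1.142857
1 - 14.5/89.9 = 1 - 0.16129 = 0.83871
alpha = 1.142857 * 0.83871
= 0.9585


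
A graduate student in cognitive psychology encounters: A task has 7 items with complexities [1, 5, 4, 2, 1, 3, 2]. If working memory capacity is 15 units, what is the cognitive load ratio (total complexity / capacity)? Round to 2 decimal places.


Total complexity = 1 + 5 + 4 + 2 + 1 + 3 + 2 = 18
Load = total / capacity = 18 / 15
= 1.20


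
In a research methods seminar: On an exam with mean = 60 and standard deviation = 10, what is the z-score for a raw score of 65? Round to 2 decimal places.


z = (X - mu) / sigma
= (65 - 60) / 10
= 5 / 10
= 0.50


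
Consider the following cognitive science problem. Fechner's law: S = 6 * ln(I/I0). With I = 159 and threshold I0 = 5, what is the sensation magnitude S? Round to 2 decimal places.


S = 6 * ln(159/5)
I/I0 = 31.8
ln(31.8) = 3.4595
S = 6 * 3.4595
= 20.76


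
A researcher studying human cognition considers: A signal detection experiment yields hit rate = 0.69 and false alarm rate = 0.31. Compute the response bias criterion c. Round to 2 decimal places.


c = -0.5 * (z(HR) + z(FAR))
z(0.69) = 0.4959
z(0.31) = -0.4959
c = -0.5 * (0.4959 + -0.4959)
= -0.5 * 0.0
= 0.00


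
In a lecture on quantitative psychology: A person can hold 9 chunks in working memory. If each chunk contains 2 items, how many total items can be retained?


Total items = chunks * items_per_chunk
= 9 * 2
= 18


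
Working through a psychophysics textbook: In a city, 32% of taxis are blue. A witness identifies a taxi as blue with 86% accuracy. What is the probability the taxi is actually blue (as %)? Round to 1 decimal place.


P(blue | says blue) = P(says blue | blue)*P(blue) / [P(says blue | blue)*P(blue) + P(says blue | not blue)*P(not blue)]
Numerator = 0.86 * 0.32 = 0.2752
False identification = 0.14 * 0.68 = 0.0952
P = 0.2752 / (0.2752 + 0.0952)
= 0.2752 / 0.3704
As percentage = 74.3


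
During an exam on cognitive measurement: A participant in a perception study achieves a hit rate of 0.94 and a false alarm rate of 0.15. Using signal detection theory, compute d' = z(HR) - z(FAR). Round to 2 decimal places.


d' = z(HR) - z(FAR)
z(0.94) = 1.5548
z(0.15) = -1.0364
d' = 1.5548 - -1.0364
= 2.59


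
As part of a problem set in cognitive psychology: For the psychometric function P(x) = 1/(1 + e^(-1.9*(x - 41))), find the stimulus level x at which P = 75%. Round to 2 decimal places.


At P = 0.75: 0.75 = 1/(1 + e^(-k*(x-x0)))
Solving: e^(-k*(x-x0)) = 1/3
x = x0 + ln(3)/k
ln(3) = 1.0986
x = 41 + 1.0986/1.9
= 41 + 0.5782
= 41.58


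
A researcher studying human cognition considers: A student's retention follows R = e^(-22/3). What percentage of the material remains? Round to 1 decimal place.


R = e^(-t/S)
-t/S = -22/3 = -7.333333
R = e^(-7.333333) = 0.000653
Percentage = 0.000653 * 100
= 0.1


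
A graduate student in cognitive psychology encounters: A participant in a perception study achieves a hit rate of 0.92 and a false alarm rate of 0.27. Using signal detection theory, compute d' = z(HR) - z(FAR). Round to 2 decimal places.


d' = z(HR) - z(FAR)
z(0.92) = 1.4051
z(0.27) = -0.6128
d' = 1.4051 - -0.6128
= 2.02


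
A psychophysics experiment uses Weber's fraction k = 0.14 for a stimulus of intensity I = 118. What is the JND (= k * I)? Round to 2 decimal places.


JND = k * I
JND = 0.14 * 118
= 16.52


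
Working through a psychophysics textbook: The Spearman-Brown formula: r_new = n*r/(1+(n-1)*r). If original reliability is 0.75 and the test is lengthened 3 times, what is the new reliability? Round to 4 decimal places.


r_new = n*r / (1 + (n-1)*r)
Numerator = 3 * 0.75 = 2.25
Denominator = 1 + 2 * 0.75 = 2.5
r_new = 2.25 / 2.5
= 0.9000


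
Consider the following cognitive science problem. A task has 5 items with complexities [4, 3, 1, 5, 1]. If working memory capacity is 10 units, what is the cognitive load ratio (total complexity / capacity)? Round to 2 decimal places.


Total complexity = 4 + 3 + 1 + 5 + 1 = 14
Load = total / capacity = 14 / 10
= 1.40


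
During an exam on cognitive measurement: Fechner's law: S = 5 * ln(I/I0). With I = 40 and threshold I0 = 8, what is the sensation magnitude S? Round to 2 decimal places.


S = 5 * ln(40/8)
I/I0 = 5.0
ln(5.0) = 1.6094
S = 5 * 1.6094
= 8.05


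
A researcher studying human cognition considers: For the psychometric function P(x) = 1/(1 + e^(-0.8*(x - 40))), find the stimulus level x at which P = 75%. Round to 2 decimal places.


At P = 0.75: 0.75 = 1/(1 + e^(-k*(x-x0)))
Solving: e^(-k*(x-x0)) = 1/3
x = x0 + ln(3)/k
ln(3) = 1.0986
x = 40 + 1.0986/0.8
= 40 + 1.3732
= 41.37


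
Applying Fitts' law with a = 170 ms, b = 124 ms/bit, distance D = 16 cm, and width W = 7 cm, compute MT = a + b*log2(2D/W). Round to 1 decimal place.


MT = 170 + 124 * log2(2*16/7)
2D/W = 4.571429
log2(4.571429) = 2.1926
MT = 170 + 124 * 2.1926
= 441.9 ms


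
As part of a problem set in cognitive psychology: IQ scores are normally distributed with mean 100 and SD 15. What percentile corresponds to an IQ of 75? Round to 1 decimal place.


z = (IQ - mean) / SD
z = (75 - 100) / 15 = -1.6667
Percentile = Phi(-1.6667) * 100
Phi(-1.6667) = 0.047787
= 4.8


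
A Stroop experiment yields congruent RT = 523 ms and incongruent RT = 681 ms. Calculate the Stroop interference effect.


Stroop effect = RT(incongruent) - RT(congruent)
= 681 - 523
= 158 ms


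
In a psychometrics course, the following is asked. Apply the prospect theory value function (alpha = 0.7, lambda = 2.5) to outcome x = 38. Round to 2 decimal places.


Since x = 38 >= 0, use v(x) = x^0.7
38^0.7 = 12.7599
v(38) = 12.76


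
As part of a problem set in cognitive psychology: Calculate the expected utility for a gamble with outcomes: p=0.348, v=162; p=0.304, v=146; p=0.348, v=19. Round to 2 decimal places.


EU = sum(p_i * v_i)
0.348 * 162 = 56.376
0.304 * 146 = 44.384
0.348 * 19 = 6.612
EU = 56.376 + 44.384 + 6.612
= 107.37


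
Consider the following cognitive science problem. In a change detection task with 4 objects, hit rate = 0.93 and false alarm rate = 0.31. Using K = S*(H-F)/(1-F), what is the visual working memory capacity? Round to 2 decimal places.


K = S * (H - F) / (1 - F)
H - F = 0.62
1 - F = 0.69
K = 4 * 0.62 / 0.69
= 3.59


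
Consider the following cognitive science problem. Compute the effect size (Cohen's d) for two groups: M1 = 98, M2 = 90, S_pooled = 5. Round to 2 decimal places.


Cohen's d = (M1 - M2) / S_pooled
= (98 - 90) / 5
= 8 / 5
= 1.60


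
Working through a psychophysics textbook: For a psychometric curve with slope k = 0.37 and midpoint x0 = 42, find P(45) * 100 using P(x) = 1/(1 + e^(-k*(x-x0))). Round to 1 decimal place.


P(x) = 1/(1 + e^(-0.37*(45 - 42)))
Exponent = -0.37 * 3 = -1.11
e^(-1.11) = 0.329559
P = 1/(1 + 0.329559) = 0.752129
Percentage = 75.2


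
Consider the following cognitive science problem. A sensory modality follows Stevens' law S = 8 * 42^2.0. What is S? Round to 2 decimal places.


S = 8 * 42^2.0
42^2.0 = 1764.0
S = 8 * 1764.0
= 14112.00


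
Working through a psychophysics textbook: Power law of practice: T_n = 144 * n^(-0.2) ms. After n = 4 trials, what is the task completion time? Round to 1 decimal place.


T_n = 144 * 4^(-0.2)
4^(-0.2) = 0.757858
T_n = 144 * 0.757858
= 109.1 ms


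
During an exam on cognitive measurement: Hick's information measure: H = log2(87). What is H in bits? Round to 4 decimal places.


H = log2(n)
H = log2(87)
= 6.4429


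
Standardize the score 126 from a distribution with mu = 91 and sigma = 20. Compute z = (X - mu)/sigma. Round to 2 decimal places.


z = (X - mu) / sigma
= (126 - 91) / 20
= 35 / 20
= 1.75


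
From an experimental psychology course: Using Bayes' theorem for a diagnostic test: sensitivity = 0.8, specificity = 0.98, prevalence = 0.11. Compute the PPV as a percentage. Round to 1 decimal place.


PPV = (sens * prev) / (sens * prev + (1-spec) * (1-prev))
Numerator = 0.8 * 0.11 = 0.088
P(positive and no disease) = (1 - spec) * (1 - prev) = (1 - 0.98) * (1 - 0.11) = 0.0178
Denominator = 0.088 + 0.0178 = 0.1058
PPV = 0.088 / 0.1058 = 0.831758
As percentage = 83.2


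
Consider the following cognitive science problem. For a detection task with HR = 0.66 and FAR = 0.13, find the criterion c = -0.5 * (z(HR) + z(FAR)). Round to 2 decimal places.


c = -0.5 * (z(HR) + z(FAR))
z(0.66) = 0.4125
z(0.13) = -1.1264
c = -0.5 * (0.4125 + -1.1264)
= -0.5 * -0.7139
= 0.36


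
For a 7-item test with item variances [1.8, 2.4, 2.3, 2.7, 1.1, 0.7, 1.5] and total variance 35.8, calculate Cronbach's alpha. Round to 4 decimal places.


alpha = (k/(k-1)) * (1 - sum(s_i^2)/s_total^2)
sum(item variances) = 12.5
k/(k-1) = 7/6 = 1.166667
1 - 12.5/35.8 = 1 - 0.349162 = 0.650838
alpha = 1.166667 * 0.650838
= 0.7593


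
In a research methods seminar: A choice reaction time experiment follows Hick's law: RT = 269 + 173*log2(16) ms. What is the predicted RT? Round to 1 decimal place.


RT = 269 + 173 * log2(16)
log2(16) = 4.0
RT = 269 + 173 * 4.0
= 269 + 692.0
= 961.0 ms


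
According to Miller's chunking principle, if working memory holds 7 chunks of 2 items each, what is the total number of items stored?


Total items = chunks * items_per_chunk
= 7 * 2
= 14


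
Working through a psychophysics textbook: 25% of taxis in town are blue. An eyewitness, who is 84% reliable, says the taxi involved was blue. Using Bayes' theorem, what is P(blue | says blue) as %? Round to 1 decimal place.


P(blue | says blue) = P(says blue | blue)*P(blue) / [P(says blue | blue)*P(blue) + P(says blue | not blue)*P(not blue)]
Numerator = 0.84 * 0.25 = 0.21
False identification = 0.16 * 0.75 = 0.12
P = 0.21 / (0.21 + 0.12)
= 0.21 / 0.33
As percentage = 63.6


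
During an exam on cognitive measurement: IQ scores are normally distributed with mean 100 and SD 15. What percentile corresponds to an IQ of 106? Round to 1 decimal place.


z = (IQ - mean) / SD
z = (106 - 100) / 15 = 0.4
Percentile = Phi(0.4) * 100
Phi(0.4) = 0.655422
= 65.5


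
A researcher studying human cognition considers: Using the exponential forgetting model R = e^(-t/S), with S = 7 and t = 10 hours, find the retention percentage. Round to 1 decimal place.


R = e^(-t/S)
-t/S = -10/7 = -1.428571
R = e^(-1.428571) = 0.239651
Percentage = 0.239651 * 100
= 24.0


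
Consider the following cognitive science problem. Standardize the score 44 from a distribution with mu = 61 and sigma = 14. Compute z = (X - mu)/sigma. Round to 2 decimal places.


z = (X - mu) / sigma
= (44 - 61) / 14
= -17 / 14
= -1.21


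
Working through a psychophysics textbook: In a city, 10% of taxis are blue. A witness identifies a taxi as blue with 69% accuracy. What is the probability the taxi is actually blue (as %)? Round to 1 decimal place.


P(blue | says blue) = P(says blue | blue)*P(blue) / [P(says blue | blue)*P(blue) + P(says blue | not blue)*P(not blue)]
Numerator = 0.69 * 0.1 = 0.069
False identification = 0.31 * 0.9 = 0.279
P = 0.069 / (0.069 + 0.279)
= 0.069 / 0.348
As percentage = 19.8


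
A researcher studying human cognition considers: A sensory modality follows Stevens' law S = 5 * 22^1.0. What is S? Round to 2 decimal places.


S = 5 * 22^1.0
22^1.0 = 22.0
S = 5 * 22.0
= 110.00


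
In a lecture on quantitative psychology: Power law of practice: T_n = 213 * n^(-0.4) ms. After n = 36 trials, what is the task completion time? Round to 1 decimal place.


T_n = 213 * 36^(-0.4)
36^(-0.4) = 0.238495
T_n = 213 * 0.238495
= 50.8 ms


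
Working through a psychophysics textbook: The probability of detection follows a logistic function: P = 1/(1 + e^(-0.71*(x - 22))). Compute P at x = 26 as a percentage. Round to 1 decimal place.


P(x) = 1/(1 + e^(-0.71*(26 - 22)))
Exponent = -0.71 * 4 = -2.84
e^(-2.84) = 0.058426
P = 1/(1 + 0.058426) = 0.944799
Percentage = 94.5


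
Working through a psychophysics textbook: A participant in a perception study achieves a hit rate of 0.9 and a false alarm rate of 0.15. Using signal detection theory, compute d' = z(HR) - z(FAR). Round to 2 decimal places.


d' = z(HR) - z(FAR)
z(0.9) = 1.2816
z(0.15) = -1.0364
d' = 1.2816 - -1.0364
= 2.32


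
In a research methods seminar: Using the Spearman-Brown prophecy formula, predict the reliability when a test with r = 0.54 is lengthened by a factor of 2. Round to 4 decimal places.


r_new = n*r / (1 + (n-1)*r)
Numerator = 2 * 0.54 = 1.08
Denominator = 1 + 1 * 0.54 = 1.54
r_new = 1.08 / 1.54
= 0.7013


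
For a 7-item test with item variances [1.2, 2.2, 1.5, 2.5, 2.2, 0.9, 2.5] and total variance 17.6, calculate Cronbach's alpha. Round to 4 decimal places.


alpha = (k/(k-1)) * (1 - sum(s_i^2)/s_total^2)
sum(item variances) = 13.0
k/(k-1) = 7/6 = 1.166667
1 - 13.0/17.6 = 1 - 0.738636 = 0.261364
alpha = 1.166667 * 0.261364
= 0.3049


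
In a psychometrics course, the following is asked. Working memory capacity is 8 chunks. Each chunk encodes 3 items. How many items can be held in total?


Total items = chunks * items_per_chunk
= 8 * 3
= 24


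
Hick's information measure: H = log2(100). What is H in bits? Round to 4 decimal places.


H = log2(n)
H = log2(100)
= 6.6439


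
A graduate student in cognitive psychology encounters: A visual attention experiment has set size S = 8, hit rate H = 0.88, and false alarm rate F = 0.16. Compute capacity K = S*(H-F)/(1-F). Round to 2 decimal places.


K = S * (H - F) / (1 - F)
H - F = 0.72
1 - F = 0.84
K = 8 * 0.72 / 0.84
= 6.86


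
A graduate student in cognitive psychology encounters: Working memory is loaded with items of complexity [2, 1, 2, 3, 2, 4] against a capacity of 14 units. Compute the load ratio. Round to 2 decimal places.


Total complexity = 2 + 1 + 2 + 3 + 2 + 4 = 14
Load = total / capacity = 14 / 14
= 1.00


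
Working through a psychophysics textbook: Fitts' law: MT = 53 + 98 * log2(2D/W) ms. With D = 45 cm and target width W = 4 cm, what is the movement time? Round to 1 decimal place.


MT = 53 + 98 * log2(2*45/4)
2D/W = 22.5
log2(22.5) = 4.4919
MT = 53 + 98 * 4.4919
= 493.2 ms


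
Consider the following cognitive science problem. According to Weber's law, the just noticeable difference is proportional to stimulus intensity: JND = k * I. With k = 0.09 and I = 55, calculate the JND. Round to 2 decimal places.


JND = k * I
JND = 0.09 * 55
= 4.95


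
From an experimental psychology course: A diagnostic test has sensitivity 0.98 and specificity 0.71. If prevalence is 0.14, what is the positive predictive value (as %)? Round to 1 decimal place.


PPV = (sens * prev) / (sens * prev + (1-spec) * (1-prev))
Numerator = 0.98 * 0.14 = 0.1372
P(positive and no disease) = (1 - spec) * (1 - prev) = (1 - 0.71) * (1 - 0.14) = 0.2494
Denominator = 0.1372 + 0.2494 = 0.3866
PPV = 0.1372 / 0.3866 = 0.354889
As percentage = 35.5


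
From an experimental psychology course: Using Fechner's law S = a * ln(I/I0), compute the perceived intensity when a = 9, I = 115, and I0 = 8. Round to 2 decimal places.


S = 9 * ln(115/8)
I/I0 = 14.375
ln(14.375) = 2.6655
S = 9 * 2.6655
= 23.99


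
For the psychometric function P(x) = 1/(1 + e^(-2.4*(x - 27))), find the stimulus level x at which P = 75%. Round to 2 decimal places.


At P = 0.75: 0.75 = 1/(1 + e^(-k*(x-x0)))
Solving: e^(-k*(x-x0)) = 1/3
x = x0 + ln(3)/k
ln(3) = 1.0986
x = 27 + 1.0986/2.4
= 27 + 0.4578
= 27.46


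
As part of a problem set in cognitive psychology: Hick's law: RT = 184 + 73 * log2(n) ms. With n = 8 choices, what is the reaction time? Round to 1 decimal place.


RT = 184 + 73 * log2(8)
log2(8) = 3.0
RT = 184 + 73 * 3.0
= 184 + 219.0
= 403.0 ms


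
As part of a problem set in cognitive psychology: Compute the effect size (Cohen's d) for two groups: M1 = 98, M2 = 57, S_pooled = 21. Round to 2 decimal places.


Cohen's d = (M1 - M2) / S_pooled
= (98 - 57) / 21
= 41 / 21
= 1.95


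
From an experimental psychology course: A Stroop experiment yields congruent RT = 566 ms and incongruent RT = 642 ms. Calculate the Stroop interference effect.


Stroop effect = RT(incongruent) - RT(congruent)
= 642 - 566
= 76 ms
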